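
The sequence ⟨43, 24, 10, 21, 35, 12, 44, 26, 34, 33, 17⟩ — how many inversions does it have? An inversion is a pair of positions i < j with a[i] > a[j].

For each element, count later entries that are smaller:
43 → 24, 10, 21, 35, 12, 26, 34, 33, 17 → 9
24 → 10, 21, 12, 17 → 4
10 → none → 0
21 → 12, 17 → 2
35 → 12, 26, 34, 33, 17 → 5
12 → none → 0
44 → 26, 34, 33, 17 → 4
26 → 17 → 1
34 → 33, 17 → 2
33 → 17 → 1
17 → none → 0
Sum: 9 + 4 + 0 + 2 + 5 + 0 + 4 + 1 + 2 + 1 + 0 = 28

28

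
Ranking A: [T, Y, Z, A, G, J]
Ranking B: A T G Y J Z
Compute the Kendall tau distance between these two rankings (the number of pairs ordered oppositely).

Assign each item its position (1..6) in the first ordering, then rewrite the second ordering as that position sequence:
positions: T→1, Y→2, Z→3, A→4, G→5, J→6
second ordering as positions: [4, 1, 5, 2, 6, 3]
Discordant pairs = inversions in this position sequence.
4: 1, 2, 3 → 3
1: 0
5: 2, 3 → 2
2: 0
6: 3 → 1
3: 0
Total: 3 + 0 + 2 + 0 + 1 + 0 = 6

6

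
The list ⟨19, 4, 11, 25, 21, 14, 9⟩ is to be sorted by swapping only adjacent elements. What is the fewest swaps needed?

There are 11 swaps.

Minimum adjacent swaps = number of inversions (each swap of adjacent out-of-order elements removes one inversion and no swap can remove more).
Count inversions — for each element, later elements that are smaller:
19: 4, 11, 14, 9 → 4
4: none → 0
11: 9 → 1
25: 21, 14, 9 → 3
21: 14, 9 → 2
14: 9 → 1
9: none → 0
Total inversions: 4 + 0 + 1 + 3 + 2 + 1 + 0 = 11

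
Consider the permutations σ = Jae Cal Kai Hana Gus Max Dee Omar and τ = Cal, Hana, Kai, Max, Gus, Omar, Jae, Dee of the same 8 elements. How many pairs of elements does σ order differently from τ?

Assign each item its position (1..8) in the first ordering, then rewrite the second ordering as that position sequence:
positions: Jae→1, Cal→2, Kai→3, Hana→4, Gus→5, Max→6, Dee→7, Omar→8
second ordering as positions: [2, 4, 3, 6, 5, 8, 1, 7]
Discordant pairs = inversions in this position sequence.
2: 1 → 1
4: 3, 1 → 2
3: 1 → 1
6: 5, 1 → 2
5: 1 → 1
8: 1, 7 → 2
1: 0
7: 0
Total: 1 + 2 + 1 + 2 + 1 + 2 + 0 + 0 = 9

9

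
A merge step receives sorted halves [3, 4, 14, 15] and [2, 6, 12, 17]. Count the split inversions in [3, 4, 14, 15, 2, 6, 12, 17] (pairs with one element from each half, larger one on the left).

8

Count, for every r in R, how many entries of L exceed r:
r = 2: 3, 4, 14, 15 → 4
r = 6: 14, 15 → 2
r = 12: 14, 15 → 2
r = 17: none → 0
Cross-inversions: 4 + 2 + 2 + 0 = 8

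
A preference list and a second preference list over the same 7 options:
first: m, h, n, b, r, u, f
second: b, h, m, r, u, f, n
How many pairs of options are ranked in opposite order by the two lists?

7 pairs

Assign each item its position (1..7) in the first ordering, then rewrite the second ordering as that position sequence:
positions: m→1, h→2, n→3, b→4, r→5, u→6, f→7
second ordering as positions: [4, 2, 1, 5, 6, 7, 3]
Discordant pairs = inversions in this position sequence.
4: 2, 1, 3 → 3
2: 1 → 1
1: 0
5: 3 → 1
6: 3 → 1
7: 3 → 1
3: 0
Total: 3 + 1 + 0 + 1 + 1 + 1 + 0 = 7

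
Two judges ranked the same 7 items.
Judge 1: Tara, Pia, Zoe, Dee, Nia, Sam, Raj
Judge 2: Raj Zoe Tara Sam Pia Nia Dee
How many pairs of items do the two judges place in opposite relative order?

Discordant pairs: 12

Assign each item its position (1..7) in the first ordering, then rewrite the second ordering as that position sequence:
positions: Tara→1, Pia→2, Zoe→3, Dee→4, Nia→5, Sam→6, Raj→7
second ordering as positions: [7, 3, 1, 6, 2, 5, 4]
Discordant pairs = inversions in this position sequence.
7: 3, 1, 6, 2, 5, 4 → 6
3: 1, 2 → 2
1: 0
6: 2, 5, 4 → 3
2: 0
5: 4 → 1
4: 0
Total: 6 + 2 + 0 + 3 + 0 + 1 + 0 = 12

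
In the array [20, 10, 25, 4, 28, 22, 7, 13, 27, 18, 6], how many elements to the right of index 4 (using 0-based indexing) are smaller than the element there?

6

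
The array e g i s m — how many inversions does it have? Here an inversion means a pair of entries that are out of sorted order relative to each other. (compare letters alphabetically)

1 out-of-order pair

Sweep left to right; for each value list the smaller values that follow it:
e → none → 0
g → none → 0
i → none → 0
s → m → 1
m → none → 0
Sum: 0 + 0 + 0 + 1 + 0 = 1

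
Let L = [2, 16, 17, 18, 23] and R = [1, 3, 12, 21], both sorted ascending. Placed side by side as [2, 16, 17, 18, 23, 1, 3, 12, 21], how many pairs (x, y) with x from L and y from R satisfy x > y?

14 split inversions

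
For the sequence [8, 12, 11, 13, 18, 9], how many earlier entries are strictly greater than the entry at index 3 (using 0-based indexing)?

The element at index 3 is 13.
Elements before it: 8, 12, 11
None of them are larger than 13.

0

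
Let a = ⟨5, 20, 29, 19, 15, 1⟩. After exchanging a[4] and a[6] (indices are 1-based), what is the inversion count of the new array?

Positions 4 and 6 hold 19 and 1; after swapping, the array is [5, 20, 29, 1, 15, 19].
For each element, count later entries that are smaller:
5 → 1 → 1
20 → 1, 15, 19 → 3
29 → 1, 15, 19 → 3
1 → none → 0
15 → none → 0
19 → none → 0
Sum: 1 + 3 + 3 + 0 + 0 + 0 = 7

7 inversions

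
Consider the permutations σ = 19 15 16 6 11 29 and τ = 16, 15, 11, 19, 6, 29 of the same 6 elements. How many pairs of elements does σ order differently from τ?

Assign each item its position (1..6) in the first ordering, then rewrite the second ordering as that position sequence:
positions: 19→1, 15→2, 16→3, 6→4, 11→5, 29→6
second ordering as positions: [3, 2, 5, 1, 4, 6]
Discordant pairs = inversions in this position sequence.
3: 2, 1 → 2
2: 1 → 1
5: 1, 4 → 2
1: 0
4: 0
6: 0
Total: 2 + 1 + 2 + 0 + 0 + 0 = 5

5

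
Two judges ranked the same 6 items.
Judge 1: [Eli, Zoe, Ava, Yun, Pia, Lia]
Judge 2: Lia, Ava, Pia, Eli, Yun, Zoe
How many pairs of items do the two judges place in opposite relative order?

Assign each item its position (1..6) in the first ordering, then rewrite the second ordering as that position sequence:
positions: Eli→1, Zoe→2, Ava→3, Yun→4, Pia→5, Lia→6
second ordering as positions: [6, 3, 5, 1, 4, 2]
Discordant pairs = inversions in this position sequence.
6: 3, 5, 1, 4, 2 → 5
3: 1, 2 → 2
5: 1, 4, 2 → 3
1: 0
4: 2 → 1
2: 0
Total: 5 + 2 + 3 + 0 + 1 + 0 = 11

11 discordant pairs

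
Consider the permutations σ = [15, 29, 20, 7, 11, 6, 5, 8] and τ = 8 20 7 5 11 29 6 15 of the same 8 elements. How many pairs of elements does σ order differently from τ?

Assign each item its position (1..8) in the first ordering, then rewrite the second ordering as that position sequence:
positions: 15→1, 29→2, 20→3, 7→4, 11→5, 6→6, 5→7, 8→8
second ordering as positions: [8, 3, 4, 7, 5, 2, 6, 1]
Discordant pairs = inversions in this position sequence.
8: 3, 4, 7, 5, 2, 6, 1 → 7
3: 2, 1 → 2
4: 2, 1 → 2
7: 5, 2, 6, 1 → 4
5: 2, 1 → 2
2: 1 → 1
6: 1 → 1
1: 0
Total: 7 + 2 + 2 + 4 + 2 + 1 + 1 + 0 = 19

There are 19 discordant pairs.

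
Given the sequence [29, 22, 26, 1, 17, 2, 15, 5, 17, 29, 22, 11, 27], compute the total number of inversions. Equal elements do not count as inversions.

Count, for each position, how many later elements it exceeds:
29 → 22, 26, 1, 17, 2, 15, 5, 17, 22, 11, 27 → 11
22 → 1, 17, 2, 15, 5, 17, 11 → 7
26 → 1, 17, 2, 15, 5, 17, 22, 11 → 8
1 → none → 0
17 → 2, 15, 5, 11 → 4
2 → none → 0
15 → 5, 11 → 2
5 → none → 0
17 → 11 → 1
29 → 22, 11, 27 → 3
22 → 11 → 1
11 → none → 0
27 → none → 0
Sum: 11 + 7 + 8 + 0 + 4 + 0 + 2 + 0 + 1 + 3 + 1 + 0 + 0 = 37

37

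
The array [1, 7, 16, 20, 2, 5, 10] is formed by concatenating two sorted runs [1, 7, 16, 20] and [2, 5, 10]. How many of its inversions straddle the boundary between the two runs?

Count, for every r in R, how many entries of L exceed r:
r = 2: 7, 16, 20 → 3
r = 5: 7, 16, 20 → 3
r = 10: 16, 20 → 2
Cross-inversions: 3 + 3 + 2 = 8

8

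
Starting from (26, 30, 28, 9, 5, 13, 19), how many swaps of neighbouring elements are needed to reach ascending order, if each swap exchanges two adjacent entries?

14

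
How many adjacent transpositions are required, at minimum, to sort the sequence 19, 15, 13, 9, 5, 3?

15 swaps

The minimum number of adjacent swaps to sort an array equals its inversion count, since every such swap removes exactly one inversion.
Count inversions — for each element, later elements that are smaller:
19: 15, 13, 9, 5, 3 → 5
15: 13, 9, 5, 3 → 4
13: 9, 5, 3 → 3
9: 5, 3 → 2
5: 3 → 1
3: none → 0
Total inversions: 5 + 4 + 3 + 2 + 1 + 0 = 15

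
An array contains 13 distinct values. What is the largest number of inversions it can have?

A reversed (strictly descending) arrangement makes every pair an inversion, giving C(13, 2) inversions.
C(13, 2) = 13·12/2 = 78

Inversions: 78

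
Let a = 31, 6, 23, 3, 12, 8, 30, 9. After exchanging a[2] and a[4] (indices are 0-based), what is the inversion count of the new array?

14 inversions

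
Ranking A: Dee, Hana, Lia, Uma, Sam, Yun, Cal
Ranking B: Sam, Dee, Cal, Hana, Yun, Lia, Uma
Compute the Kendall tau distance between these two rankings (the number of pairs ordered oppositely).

10 discordant pairs

Assign each item its position (1..7) in the first ordering, then rewrite the second ordering as that position sequence:
positions: Dee→1, Hana→2, Lia→3, Uma→4, Sam→5, Yun→6, Cal→7
second ordering as positions: [5, 1, 7, 2, 6, 3, 4]
Discordant pairs = inversions in this position sequence.
5: 1, 2, 3, 4 → 4
1: 0
7: 2, 6, 3, 4 → 4
2: 0
6: 3, 4 → 2
3: 0
4: 0
Total: 4 + 0 + 4 + 0 + 2 + 0 + 0 = 10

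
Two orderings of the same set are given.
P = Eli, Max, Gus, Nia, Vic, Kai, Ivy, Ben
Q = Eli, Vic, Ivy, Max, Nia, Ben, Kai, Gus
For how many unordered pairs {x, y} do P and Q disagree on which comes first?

11 disagreeing pairs

Assign each item its position (1..8) in the first ordering, then rewrite the second ordering as that position sequence:
positions: Eli→1, Max→2, Gus→3, Nia→4, Vic→5, Kai→6, Ivy→7, Ben→8
second ordering as positions: [1, 5, 7, 2, 4, 8, 6, 3]
Discordant pairs = inversions in this position sequence.
1: 0
5: 2, 4, 3 → 3
7: 2, 4, 6, 3 → 4
2: 0
4: 3 → 1
8: 6, 3 → 2
6: 3 → 1
3: 0
Total: 0 + 3 + 4 + 0 + 1 + 2 + 1 + 0 = 11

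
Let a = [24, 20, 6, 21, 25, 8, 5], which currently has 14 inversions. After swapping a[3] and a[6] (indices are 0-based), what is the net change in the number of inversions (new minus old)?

Positions 3 and 6 hold 21 and 5; after swapping, the array is [24, 20, 6, 5, 25, 8, 21].
Sweep left to right; for each value list the smaller values that follow it:
24 → 20, 6, 5, 8, 21 → 5
20 → 6, 5, 8 → 3
6 → 5 → 1
5 → none → 0
25 → 8, 21 → 2
8 → none → 0
21 → none → 0
Sum: 5 + 3 + 1 + 0 + 2 + 0 + 0 = 11
Change: 11 − 14 = -3

-3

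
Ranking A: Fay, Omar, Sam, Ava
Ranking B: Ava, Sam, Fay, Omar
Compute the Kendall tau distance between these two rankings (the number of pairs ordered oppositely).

5

Assign each item its position (1..4) in the first ordering, then rewrite the second ordering as that position sequence:
positions: Fay→1, Omar→2, Sam→3, Ava→4
second ordering as positions: [4, 3, 1, 2]
Discordant pairs = inversions in this position sequence.
4: 3, 1, 2 → 3
3: 1, 2 → 2
1: 0
2: 0
Total: 3 + 2 + 0 + 0 = 5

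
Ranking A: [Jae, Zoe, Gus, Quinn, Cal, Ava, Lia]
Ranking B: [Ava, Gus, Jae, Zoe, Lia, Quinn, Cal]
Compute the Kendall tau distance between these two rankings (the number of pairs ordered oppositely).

9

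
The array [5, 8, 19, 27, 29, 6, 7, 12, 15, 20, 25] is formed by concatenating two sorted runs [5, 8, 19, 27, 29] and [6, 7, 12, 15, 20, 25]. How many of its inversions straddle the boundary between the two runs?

Take each right-half value and tally the left-half values above it:
r = 6: 8, 19, 27, 29 → 4
r = 7: 8, 19, 27, 29 → 4
r = 12: 19, 27, 29 → 3
r = 15: 19, 27, 29 → 3
r = 20: 27, 29 → 2
r = 25: 27, 29 → 2
Cross-inversions: 4 + 4 + 3 + 3 + 2 + 2 = 18

18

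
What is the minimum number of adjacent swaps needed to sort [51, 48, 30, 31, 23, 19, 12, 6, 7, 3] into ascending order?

Minimum adjacent swaps = number of inversions (each swap of adjacent out-of-order elements removes one inversion and no swap can remove more).
Count inversions — for each element, later elements that are smaller:
51: 48, 30, 31, 23, 19, 12, 6, 7, 3 → 9
48: 30, 31, 23, 19, 12, 6, 7, 3 → 8
30: 23, 19, 12, 6, 7, 3 → 6
31: 23, 19, 12, 6, 7, 3 → 6
23: 19, 12, 6, 7, 3 → 5
19: 12, 6, 7, 3 → 4
12: 6, 7, 3 → 3
6: 3 → 1
7: 3 → 1
3: none → 0
Total inversions: 9 + 8 + 6 + 6 + 5 + 4 + 3 + 1 + 1 + 0 = 43

Adjacent swaps: 43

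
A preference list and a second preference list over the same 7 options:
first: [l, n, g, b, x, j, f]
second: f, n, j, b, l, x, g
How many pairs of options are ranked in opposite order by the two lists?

Assign each item its position (1..7) in the first ordering, then rewrite the second ordering as that position sequence:
positions: l→1, n→2, g→3, b→4, x→5, j→6, f→7
second ordering as positions: [7, 2, 6, 4, 1, 5, 3]
Discordant pairs = inversions in this position sequence.
7: 2, 6, 4, 1, 5, 3 → 6
2: 1 → 1
6: 4, 1, 5, 3 → 4
4: 1, 3 → 2
1: 0
5: 3 → 1
3: 0
Total: 6 + 1 + 4 + 2 + 0 + 1 + 0 = 14

14 pairs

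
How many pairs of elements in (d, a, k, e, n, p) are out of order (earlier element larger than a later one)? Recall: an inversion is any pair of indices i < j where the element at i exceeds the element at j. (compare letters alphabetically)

2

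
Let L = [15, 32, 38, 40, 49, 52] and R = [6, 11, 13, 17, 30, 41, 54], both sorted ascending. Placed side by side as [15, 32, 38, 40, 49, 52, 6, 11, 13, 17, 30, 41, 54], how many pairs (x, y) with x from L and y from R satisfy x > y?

30 cross-inversions

Count, for every r in R, how many entries of L exceed r:
r = 6: 15, 32, 38, 40, 49, 52 → 6
r = 11: 15, 32, 38, 40, 49, 52 → 6
r = 13: 15, 32, 38, 40, 49, 52 → 6
r = 17: 32, 38, 40, 49, 52 → 5
r = 30: 32, 38, 40, 49, 52 → 5
r = 41: 49, 52 → 2
r = 54: none → 0
Cross-inversions: 6 + 6 + 6 + 5 + 5 + 2 + 0 = 30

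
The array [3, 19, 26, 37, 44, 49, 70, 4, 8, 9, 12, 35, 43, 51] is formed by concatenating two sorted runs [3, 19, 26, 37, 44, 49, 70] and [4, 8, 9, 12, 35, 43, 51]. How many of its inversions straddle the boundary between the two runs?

32

Count, for every r in R, how many entries of L exceed r:
r = 4: 19, 26, 37, 44, 49, 70 → 6
r = 8: 19, 26, 37, 44, 49, 70 → 6
r = 9: 19, 26, 37, 44, 49, 70 → 6
r = 12: 19, 26, 37, 44, 49, 70 → 6
r = 35: 37, 44, 49, 70 → 4
r = 43: 44, 49, 70 → 3
r = 51: 70 → 1
Cross-inversions: 6 + 6 + 6 + 6 + 4 + 3 + 1 = 32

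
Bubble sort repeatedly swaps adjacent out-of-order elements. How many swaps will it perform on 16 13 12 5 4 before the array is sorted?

10

Each adjacent swap fixes exactly one inversion, so the minimum swap count equals the number of inversions.
Count inversions — for each element, later elements that are smaller:
16: 13, 12, 5, 4 → 4
13: 12, 5, 4 → 3
12: 5, 4 → 2
5: 4 → 1
4: none → 0
Total inversions: 4 + 3 + 2 + 1 + 0 = 10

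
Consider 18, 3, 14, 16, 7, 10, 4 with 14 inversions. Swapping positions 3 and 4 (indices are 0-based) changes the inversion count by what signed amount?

-1

Positions 3 and 4 hold 16 and 7; after swapping, the array is [18, 3, 14, 7, 16, 10, 4].
Sweep left to right; for each value list the smaller values that follow it:
18 → 3, 14, 7, 16, 10, 4 → 6
3 → none → 0
14 → 7, 10, 4 → 3
7 → 4 → 1
16 → 10, 4 → 2
10 → 4 → 1
4 → none → 0
Sum: 6 + 0 + 3 + 1 + 2 + 1 + 0 = 13
Change: 13 − 14 = -1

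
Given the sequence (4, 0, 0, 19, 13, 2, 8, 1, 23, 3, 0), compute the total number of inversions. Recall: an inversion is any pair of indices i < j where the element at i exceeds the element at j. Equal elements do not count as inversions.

26 out-of-order pairs

Sweep left to right; for each value list the smaller values that follow it:
4: 6
0: 0
0: 0
19: 6
13: 5
2: 2
8: 3
1: 1
23: 2
3: 1
0: 0
Sum: 6 + 0 + 0 + 6 + 5 + 2 + 3 + 1 + 2 + 1 + 0 = 26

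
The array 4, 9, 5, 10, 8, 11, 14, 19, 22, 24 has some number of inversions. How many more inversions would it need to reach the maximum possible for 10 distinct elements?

42 inversions short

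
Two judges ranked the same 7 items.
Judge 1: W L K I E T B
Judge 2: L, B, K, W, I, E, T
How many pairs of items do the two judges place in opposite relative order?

Assign each item its position (1..7) in the first ordering, then rewrite the second ordering as that position sequence:
positions: W→1, L→2, K→3, I→4, E→5, T→6, B→7
second ordering as positions: [2, 7, 3, 1, 4, 5, 6]
Discordant pairs = inversions in this position sequence.
2: 1 → 1
7: 3, 1, 4, 5, 6 → 5
3: 1 → 1
1: 0
4: 0
5: 0
6: 0
Total: 1 + 5 + 1 + 0 + 0 + 0 + 0 = 7

7 discordant pairs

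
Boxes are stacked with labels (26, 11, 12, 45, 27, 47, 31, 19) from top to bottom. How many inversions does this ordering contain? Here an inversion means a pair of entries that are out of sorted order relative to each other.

Sweep left to right; for each value list the smaller values that follow it:
26 → 11, 12, 19 → 3
11 → none → 0
12 → none → 0
45 → 27, 31, 19 → 3
27 → 19 → 1
47 → 31, 19 → 2
31 → 19 → 1
19 → none → 0
Sum: 3 + 0 + 0 + 3 + 1 + 2 + 1 + 0 = 10

10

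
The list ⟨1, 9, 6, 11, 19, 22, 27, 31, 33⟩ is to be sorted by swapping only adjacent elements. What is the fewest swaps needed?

Each adjacent swap fixes exactly one inversion, so the minimum swap count equals the number of inversions.
Count inversions — for each element, later elements that are smaller:
1: none → 0
9: 6 → 1
6: none → 0
11: none → 0
19: none → 0
22: none → 0
27: none → 0
31: none → 0
33: none → 0
Total inversions: 0 + 1 + 0 + 0 + 0 + 0 + 0 + 0 + 0 = 1

There is 1 swap.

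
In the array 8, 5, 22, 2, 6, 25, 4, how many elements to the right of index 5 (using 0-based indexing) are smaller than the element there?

1

The element at index 5 is 25.
Elements after it: 4
Those smaller than 25: 4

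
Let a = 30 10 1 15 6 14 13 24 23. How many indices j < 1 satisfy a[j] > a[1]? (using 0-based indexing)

1 such element

The element at index 1 is 10.
Elements before it: 30
Those larger than 10: 30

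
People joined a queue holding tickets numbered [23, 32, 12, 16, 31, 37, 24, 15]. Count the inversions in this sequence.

14

Element-by-element contributions:
23: 3
32: 5
12: 0
16: 1
31: 2
37: 2
24: 1
15: 0
Sum: 3 + 5 + 0 + 1 + 2 + 2 + 1 + 0 = 14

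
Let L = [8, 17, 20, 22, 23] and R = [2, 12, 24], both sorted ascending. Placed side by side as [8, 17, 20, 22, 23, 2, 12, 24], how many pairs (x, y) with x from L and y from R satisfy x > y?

9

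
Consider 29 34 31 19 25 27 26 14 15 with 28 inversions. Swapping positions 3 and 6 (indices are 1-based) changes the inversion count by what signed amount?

-1

Positions 3 and 6 hold 31 and 27; after swapping, the array is [29, 34, 27, 19, 25, 31, 26, 14, 15].
Count, for each position, how many later elements it exceeds:
29: 6
34: 7
27: 5
19: 2
25: 2
31: 3
26: 2
14: 0
15: 0
Sum: 6 + 7 + 5 + 2 + 2 + 3 + 2 + 0 + 0 = 27
Change: 27 − 28 = -1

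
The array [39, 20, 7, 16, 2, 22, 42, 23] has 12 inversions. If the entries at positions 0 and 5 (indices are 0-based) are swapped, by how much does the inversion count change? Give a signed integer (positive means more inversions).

-1

Positions 0 and 5 hold 39 and 22; after swapping, the array is [22, 20, 7, 16, 2, 39, 42, 23].
Sweep left to right; for each value list the smaller values that follow it:
22 → 20, 7, 16, 2 → 4
20 → 7, 16, 2 → 3
7 → 2 → 1
16 → 2 → 1
2 → none → 0
39 → 23 → 1
42 → 23 → 1
23 → none → 0
Sum: 4 + 3 + 1 + 1 + 0 + 1 + 1 + 0 = 11
Change: 11 − 12 = -1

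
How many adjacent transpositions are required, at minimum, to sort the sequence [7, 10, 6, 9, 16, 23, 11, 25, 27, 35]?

Each adjacent swap fixes exactly one inversion, so the minimum swap count equals the number of inversions.
Count inversions — for each element, later elements that are smaller:
7: 6 → 1
10: 6, 9 → 2
6: none → 0
9: none → 0
16: 11 → 1
23: 11 → 1
11: none → 0
25: none → 0
27: none → 0
35: none → 0
Total inversions: 1 + 2 + 0 + 0 + 1 + 1 + 0 + 0 + 0 + 0 = 5

Swaps: 5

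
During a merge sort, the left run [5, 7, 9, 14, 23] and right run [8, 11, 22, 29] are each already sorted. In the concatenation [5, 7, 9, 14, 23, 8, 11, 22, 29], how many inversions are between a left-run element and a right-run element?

Count, for every r in R, how many entries of L exceed r:
r = 8: 9, 14, 23 → 3
r = 11: 14, 23 → 2
r = 22: 23 → 1
r = 29: none → 0
Cross-inversions: 3 + 2 + 1 + 0 = 6

6 cross-inversions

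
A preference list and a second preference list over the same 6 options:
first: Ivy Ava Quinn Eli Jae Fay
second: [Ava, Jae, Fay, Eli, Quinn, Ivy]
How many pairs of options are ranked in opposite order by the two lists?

10 pairs

Assign each item its position (1..6) in the first ordering, then rewrite the second ordering as that position sequence:
positions: Ivy→1, Ava→2, Quinn→3, Eli→4, Jae→5, Fay→6
second ordering as positions: [2, 5, 6, 4, 3, 1]
Discordant pairs = inversions in this position sequence.
2: 1 → 1
5: 4, 3, 1 → 3
6: 4, 3, 1 → 3
4: 3, 1 → 2
3: 1 → 1
1: 0
Total: 1 + 3 + 3 + 2 + 1 + 0 = 10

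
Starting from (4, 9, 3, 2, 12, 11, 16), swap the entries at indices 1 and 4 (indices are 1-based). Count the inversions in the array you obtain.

3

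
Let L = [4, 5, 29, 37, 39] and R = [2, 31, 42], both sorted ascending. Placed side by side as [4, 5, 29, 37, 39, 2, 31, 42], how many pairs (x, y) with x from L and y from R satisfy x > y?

There are 7 split inversions.

Count, for every r in R, how many entries of L exceed r:
r = 2: 4, 5, 29, 37, 39 → 5
r = 31: 37, 39 → 2
r = 42: none → 0
Cross-inversions: 5 + 2 + 0 = 7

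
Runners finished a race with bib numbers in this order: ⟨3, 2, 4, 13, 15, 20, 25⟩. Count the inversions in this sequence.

1 out-of-order pair

Count, for each position, how many later elements it exceeds:
3: 1
2: 0
4: 0
13: 0
15: 0
20: 0
25: 0
Sum: 1 + 0 + 0 + 0 + 0 + 0 + 0 = 1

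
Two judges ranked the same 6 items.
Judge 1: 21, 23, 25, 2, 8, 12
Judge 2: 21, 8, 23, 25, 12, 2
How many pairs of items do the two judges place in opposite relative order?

There are 4 discordant pairs.

Assign each item its position (1..6) in the first ordering, then rewrite the second ordering as that position sequence:
positions: 21→1, 23→2, 25→3, 2→4, 8→5, 12→6
second ordering as positions: [1, 5, 2, 3, 6, 4]
Discordant pairs = inversions in this position sequence.
1: 0
5: 2, 3, 4 → 3
2: 0
3: 0
6: 4 → 1
4: 0
Total: 0 + 3 + 0 + 0 + 1 + 0 = 4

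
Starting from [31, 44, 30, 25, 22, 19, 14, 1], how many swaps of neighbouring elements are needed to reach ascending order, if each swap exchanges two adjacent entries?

The minimum number of adjacent swaps to sort an array equals its inversion count, since every such swap removes exactly one inversion.
Count inversions — for each element, later elements that are smaller:
31: 30, 25, 22, 19, 14, 1 → 6
44: 30, 25, 22, 19, 14, 1 → 6
30: 25, 22, 19, 14, 1 → 5
25: 22, 19, 14, 1 → 4
22: 19, 14, 1 → 3
19: 14, 1 → 2
14: 1 → 1
1: none → 0
Total inversions: 6 + 6 + 5 + 4 + 3 + 2 + 1 + 0 = 27

27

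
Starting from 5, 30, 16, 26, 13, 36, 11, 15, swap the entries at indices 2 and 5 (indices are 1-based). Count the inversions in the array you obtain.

9 inversions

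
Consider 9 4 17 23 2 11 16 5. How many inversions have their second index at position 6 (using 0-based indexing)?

The element at index 6 is 16.
Elements before it: 9, 4, 17, 23, 2, 11
Those larger than 16: 17, 23

2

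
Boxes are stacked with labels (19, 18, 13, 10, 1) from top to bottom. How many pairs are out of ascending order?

Listing every pair i<j with a[i]>a[j] (using 1-based positions):
(1,2): 19 > 18
(1,3): 19 > 13
(1,4): 19 > 10
(1,5): 19 > 1
(2,3): 18 > 13
(2,4): 18 > 10
(2,5): 18 > 1
(3,4): 13 > 10
(3,5): 13 > 1
(4,5): 10 > 1
That's 10 pairs.

10 out-of-order pairs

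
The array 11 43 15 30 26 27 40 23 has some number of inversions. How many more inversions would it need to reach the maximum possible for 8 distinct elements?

16 inversions short

Maximum inversions for 8 distinct elements is C(8, 2) = 8·7/2 = 28.
Current inversions — for each element, count later smaller elements:
11: 0
43: 6
15: 0
30: 3
26: 1
27: 1
40: 1
23: 0
Current total: 0 + 6 + 0 + 3 + 1 + 1 + 1 + 0 = 12
Shortfall: 28 − 12 = 16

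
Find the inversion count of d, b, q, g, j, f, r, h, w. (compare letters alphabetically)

9 inversions

For each element, count later entries that are smaller:
d: 1
b: 0
q: 4
g: 1
j: 2
f: 0
r: 1
h: 0
w: 0
Sum: 1 + 0 + 4 + 1 + 2 + 0 + 1 + 0 + 0 = 9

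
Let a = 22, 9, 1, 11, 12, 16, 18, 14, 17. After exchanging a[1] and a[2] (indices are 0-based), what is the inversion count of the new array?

11

Positions 1 and 2 hold 9 and 1; after swapping, the array is [22, 1, 9, 11, 12, 16, 18, 14, 17].
For each element, count later entries that are smaller:
22 → 1, 9, 11, 12, 16, 18, 14, 17 → 8
1 → none → 0
9 → none → 0
11 → none → 0
12 → none → 0
16 → 14 → 1
18 → 14, 17 → 2
14 → none → 0
17 → none → 0
Sum: 8 + 0 + 0 + 0 + 0 + 1 + 2 + 0 + 0 = 11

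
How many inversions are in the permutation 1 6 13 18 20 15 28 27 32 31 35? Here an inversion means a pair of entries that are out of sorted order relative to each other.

4

For each element, count later entries that are smaller:
1: 0
6: 0
13: 0
18: 1
20: 1
15: 0
28: 1
27: 0
32: 1
31: 0
35: 0
Sum: 0 + 0 + 0 + 1 + 1 + 0 + 1 + 0 + 1 + 0 + 0 = 4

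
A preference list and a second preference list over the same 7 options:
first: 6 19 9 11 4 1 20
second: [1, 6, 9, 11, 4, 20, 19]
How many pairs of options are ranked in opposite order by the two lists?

Assign each item its position (1..7) in the first ordering, then rewrite the second ordering as that position sequence:
positions: 6→1, 19→2, 9→3, 11→4, 4→5, 1→6, 20→7
second ordering as positions: [6, 1, 3, 4, 5, 7, 2]
Discordant pairs = inversions in this position sequence.
6: 1, 3, 4, 5, 2 → 5
1: 0
3: 2 → 1
4: 2 → 1
5: 2 → 1
7: 2 → 1
2: 0
Total: 5 + 0 + 1 + 1 + 1 + 1 + 0 = 9

9 pairs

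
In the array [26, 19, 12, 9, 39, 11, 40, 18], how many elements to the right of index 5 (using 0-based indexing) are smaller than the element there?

The element at index 5 is 11.
Elements after it: 40, 18
None of them are smaller than 11.

0 such elements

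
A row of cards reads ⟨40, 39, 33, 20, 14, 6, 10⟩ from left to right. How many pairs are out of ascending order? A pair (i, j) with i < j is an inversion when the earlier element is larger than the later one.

Sweep left to right; for each value list the smaller values that follow it:
40: 6
39: 5
33: 4
20: 3
14: 2
6: 0
10: 0
Sum: 6 + 5 + 4 + 3 + 2 + 0 + 0 = 20

20 inversions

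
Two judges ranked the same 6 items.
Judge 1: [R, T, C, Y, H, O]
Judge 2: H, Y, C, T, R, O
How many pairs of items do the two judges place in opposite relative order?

Assign each item its position (1..6) in the first ordering, then rewrite the second ordering as that position sequence:
positions: R→1, T→2, C→3, Y→4, H→5, O→6
second ordering as positions: [5, 4, 3, 2, 1, 6]
Discordant pairs = inversions in this position sequence.
5: 4, 3, 2, 1 → 4
4: 3, 2, 1 → 3
3: 2, 1 → 2
2: 1 → 1
1: 0
6: 0
Total: 4 + 3 + 2 + 1 + 0 + 0 = 10

10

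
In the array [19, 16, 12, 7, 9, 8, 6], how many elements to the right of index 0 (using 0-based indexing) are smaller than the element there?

6 such elements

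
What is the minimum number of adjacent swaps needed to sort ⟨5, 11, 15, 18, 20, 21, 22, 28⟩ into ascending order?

0 adjacent swaps

The minimum number of adjacent swaps to sort an array equals its inversion count, since every such swap removes exactly one inversion.
Count inversions — for each element, later elements that are smaller:
5: none → 0
11: none → 0
15: none → 0
18: none → 0
20: none → 0
21: none → 0
22: none → 0
28: none → 0
Total inversions: 0 + 0 + 0 + 0 + 0 + 0 + 0 + 0 = 0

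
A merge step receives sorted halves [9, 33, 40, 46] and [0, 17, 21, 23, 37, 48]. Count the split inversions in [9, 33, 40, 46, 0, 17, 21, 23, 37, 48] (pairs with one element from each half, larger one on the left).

Split inversions: 15

Count, for every r in R, how many entries of L exceed r:
r = 0: 9, 33, 40, 46 → 4
r = 17: 33, 40, 46 → 3
r = 21: 33, 40, 46 → 3
r = 23: 33, 40, 46 → 3
r = 37: 40, 46 → 2
r = 48: none → 0
Cross-inversions: 4 + 3 + 3 + 3 + 2 + 0 = 15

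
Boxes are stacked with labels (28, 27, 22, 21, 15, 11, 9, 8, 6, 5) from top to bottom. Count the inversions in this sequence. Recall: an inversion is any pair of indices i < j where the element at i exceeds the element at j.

Element-by-element contributions:
28: 9
27: 8
22: 7
21: 6
15: 5
11: 4
9: 3
8: 2
6: 1
5: 0
Sum: 9 + 8 + 7 + 6 + 5 + 4 + 3 + 2 + 1 + 0 = 45

There are 45 inversions.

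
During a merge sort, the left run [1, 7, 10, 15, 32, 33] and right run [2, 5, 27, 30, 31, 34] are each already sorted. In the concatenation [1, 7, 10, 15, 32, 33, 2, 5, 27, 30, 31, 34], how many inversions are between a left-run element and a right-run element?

16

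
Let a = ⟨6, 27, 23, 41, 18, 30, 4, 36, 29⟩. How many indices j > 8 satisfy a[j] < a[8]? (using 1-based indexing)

The element at index 8 is 36.
Elements after it: 29
Those smaller than 36: 29

1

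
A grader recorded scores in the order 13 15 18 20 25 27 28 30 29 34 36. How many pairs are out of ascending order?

1

For each element, count later entries that are smaller:
13 → none → 0
15 → none → 0
18 → none → 0
20 → none → 0
25 → none → 0
27 → none → 0
28 → none → 0
30 → 29 → 1
29 → none → 0
34 → none → 0
36 → none → 0
Sum: 0 + 0 + 0 + 0 + 0 + 0 + 0 + 1 + 0 + 0 + 0 = 1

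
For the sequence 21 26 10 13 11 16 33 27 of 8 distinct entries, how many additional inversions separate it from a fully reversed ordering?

Maximum inversions for 8 distinct elements is C(8, 2) = 8·7/2 = 28.
Current inversions — for each element, count later smaller elements:
21: 4
26: 4
10: 0
13: 1
11: 0
16: 0
33: 1
27: 0
Current total: 4 + 4 + 0 + 1 + 0 + 0 + 1 + 0 = 10
Shortfall: 28 − 10 = 18

18 inversions short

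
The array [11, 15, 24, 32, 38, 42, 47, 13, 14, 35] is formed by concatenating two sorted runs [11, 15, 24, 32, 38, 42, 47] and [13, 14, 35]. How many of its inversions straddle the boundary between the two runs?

15 cross-inversions

Take each right-half value and tally the left-half values above it:
r = 13: 15, 24, 32, 38, 42, 47 → 6
r = 14: 15, 24, 32, 38, 42, 47 → 6
r = 35: 38, 42, 47 → 3
Cross-inversions: 6 + 6 + 3 = 15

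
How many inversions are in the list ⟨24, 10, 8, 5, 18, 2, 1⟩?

18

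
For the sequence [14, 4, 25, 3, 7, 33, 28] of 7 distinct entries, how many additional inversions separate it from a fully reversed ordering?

Maximum inversions for 7 distinct elements is C(7, 2) = 7·6/2 = 21.
Current inversions — for each element, count later smaller elements:
14: 3
4: 1
25: 2
3: 0
7: 0
33: 1
28: 0
Current total: 3 + 1 + 2 + 0 + 0 + 1 + 0 = 7
Shortfall: 21 − 7 = 14

14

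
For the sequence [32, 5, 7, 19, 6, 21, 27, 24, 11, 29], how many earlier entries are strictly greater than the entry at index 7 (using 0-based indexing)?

The element at index 7 is 24.
Elements before it: 32, 5, 7, 19, 6, 21, 27
Those larger than 24: 32, 27

2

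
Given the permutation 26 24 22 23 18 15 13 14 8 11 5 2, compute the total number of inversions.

63

Count, for each position, how many later elements it exceeds:
26: 11
24: 10
22: 8
23: 8
18: 7
15: 6
13: 4
14: 4
8: 2
11: 2
5: 1
2: 0
Sum: 11 + 10 + 8 + 8 + 7 + 6 + 4 + 4 + 2 + 2 + 1 + 0 = 63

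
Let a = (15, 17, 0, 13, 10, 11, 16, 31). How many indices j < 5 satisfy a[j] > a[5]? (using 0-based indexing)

3

The element at index 5 is 11.
Elements before it: 15, 17, 0, 13, 10
Those larger than 11: 15, 17, 13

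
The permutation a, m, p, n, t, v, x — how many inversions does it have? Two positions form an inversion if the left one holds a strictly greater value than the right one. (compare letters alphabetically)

There is 1 out-of-order pair.

Listing every pair i<j with a[i]>a[j] (using 1-based positions):
(3,4): p > n
That's 1 pair.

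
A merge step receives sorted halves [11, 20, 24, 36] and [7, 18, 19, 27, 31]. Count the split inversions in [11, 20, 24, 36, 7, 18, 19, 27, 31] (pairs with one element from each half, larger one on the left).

For each element r of the right run, count left-run elements greater than r:
r = 7: 11, 20, 24, 36 → 4
r = 18: 20, 24, 36 → 3
r = 19: 20, 24, 36 → 3
r = 27: 36 → 1
r = 31: 36 → 1
Cross-inversions: 4 + 3 + 3 + 1 + 1 = 12

12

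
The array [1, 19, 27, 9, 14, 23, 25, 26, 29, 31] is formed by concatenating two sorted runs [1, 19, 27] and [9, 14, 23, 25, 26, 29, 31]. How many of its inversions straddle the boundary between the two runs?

7 cross-inversions

Take each right-half value and tally the left-half values above it:
r = 9: 19, 27 → 2
r = 14: 19, 27 → 2
r = 23: 27 → 1
r = 25: 27 → 1
r = 26: 27 → 1
r = 29: none → 0
r = 31: none → 0
Cross-inversions: 2 + 2 + 1 + 1 + 1 + 0 + 0 = 7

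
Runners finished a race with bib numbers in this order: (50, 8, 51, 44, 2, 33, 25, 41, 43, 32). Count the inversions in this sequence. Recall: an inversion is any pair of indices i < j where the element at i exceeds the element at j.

26 inversions

Count, for each position, how many later elements it exceeds:
50: 8
8: 1
51: 7
44: 6
2: 0
33: 2
25: 0
41: 1
43: 1
32: 0
Sum: 8 + 1 + 7 + 6 + 0 + 2 + 0 + 1 + 1 + 0 = 26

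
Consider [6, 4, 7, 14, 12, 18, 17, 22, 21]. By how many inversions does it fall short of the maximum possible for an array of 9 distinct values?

Maximum inversions for 9 distinct elements is C(9, 2) = 9·8/2 = 36.
Current inversions — for each element, count later smaller elements:
6: 1
4: 0
7: 0
14: 1
12: 0
18: 1
17: 0
22: 1
21: 0
Current total: 1 + 0 + 0 + 1 + 0 + 1 + 0 + 1 + 0 = 4
Shortfall: 36 − 4 = 32

32 inversions short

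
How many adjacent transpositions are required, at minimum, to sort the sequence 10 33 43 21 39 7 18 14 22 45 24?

24

The minimum number of adjacent swaps to sort an array equals its inversion count, since every such swap removes exactly one inversion.
Count inversions — for each element, later elements that are smaller:
10: 7 → 1
33: 21, 7, 18, 14, 22, 24 → 6
43: 21, 39, 7, 18, 14, 22, 24 → 7
21: 7, 18, 14 → 3
39: 7, 18, 14, 22, 24 → 5
7: none → 0
18: 14 → 1
14: none → 0
22: none → 0
45: 24 → 1
24: none → 0
Total inversions: 1 + 6 + 7 + 3 + 5 + 0 + 1 + 0 + 0 + 1 + 0 = 24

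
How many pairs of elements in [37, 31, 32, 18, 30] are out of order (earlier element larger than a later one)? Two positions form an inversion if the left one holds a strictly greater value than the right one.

Sweep left to right; for each value list the smaller values that follow it:
37: 4
31: 2
32: 2
18: 0
30: 0
Sum: 4 + 2 + 2 + 0 + 0 = 8

Out-of-order pairs: 8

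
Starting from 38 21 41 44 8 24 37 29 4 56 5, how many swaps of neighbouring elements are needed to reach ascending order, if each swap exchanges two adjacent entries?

The minimum number of adjacent swaps to sort an array equals its inversion count, since every such swap removes exactly one inversion.
Count inversions — for each element, later elements that are smaller:
38: 21, 8, 24, 37, 29, 4, 5 → 7
21: 8, 4, 5 → 3
41: 8, 24, 37, 29, 4, 5 → 6
44: 8, 24, 37, 29, 4, 5 → 6
8: 4, 5 → 2
24: 4, 5 → 2
37: 29, 4, 5 → 3
29: 4, 5 → 2
4: none → 0
56: 5 → 1
5: none → 0
Total inversions: 7 + 3 + 6 + 6 + 2 + 2 + 3 + 2 + 0 + 1 + 0 = 32

There are 32 adjacent swaps.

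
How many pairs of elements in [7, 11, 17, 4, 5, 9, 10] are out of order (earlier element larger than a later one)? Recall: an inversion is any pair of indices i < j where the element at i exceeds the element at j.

Listing every pair i<j with a[i]>a[j] (using 1-based positions):
(1,4): 7 > 4
(1,5): 7 > 5
(2,4): 11 > 4
(2,5): 11 > 5
(2,6): 11 > 9
(2,7): 11 > 10
(3,4): 17 > 4
(3,5): 17 > 5
(3,6): 17 > 9
(3,7): 17 > 10
That's 10 pairs.

10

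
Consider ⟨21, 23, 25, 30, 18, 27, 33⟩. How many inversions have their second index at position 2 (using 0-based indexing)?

0

The element at index 2 is 25.
Elements before it: 21, 23
None of them are larger than 25.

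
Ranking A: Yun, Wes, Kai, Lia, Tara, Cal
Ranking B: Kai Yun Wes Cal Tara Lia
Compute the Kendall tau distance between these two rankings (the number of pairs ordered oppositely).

Assign each item its position (1..6) in the first ordering, then rewrite the second ordering as that position sequence:
positions: Yun→1, Wes→2, Kai→3, Lia→4, Tara→5, Cal→6
second ordering as positions: [3, 1, 2, 6, 5, 4]
Discordant pairs = inversions in this position sequence.
3: 1, 2 → 2
1: 0
2: 0
6: 5, 4 → 2
5: 4 → 1
4: 0
Total: 2 + 0 + 0 + 2 + 1 + 0 = 5

5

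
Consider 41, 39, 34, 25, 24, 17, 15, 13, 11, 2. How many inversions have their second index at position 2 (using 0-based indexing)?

The element at index 2 is 34.
Elements before it: 41, 39
Those larger than 34: 41, 39

2 such elements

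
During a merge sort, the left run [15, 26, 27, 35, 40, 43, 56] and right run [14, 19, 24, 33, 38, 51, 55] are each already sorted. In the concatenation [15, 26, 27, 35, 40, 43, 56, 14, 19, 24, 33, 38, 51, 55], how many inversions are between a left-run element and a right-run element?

28

For each element r of the right run, count left-run elements greater than r:
r = 14: 15, 26, 27, 35, 40, 43, 56 → 7
r = 19: 26, 27, 35, 40, 43, 56 → 6
r = 24: 26, 27, 35, 40, 43, 56 → 6
r = 33: 35, 40, 43, 56 → 4
r = 38: 40, 43, 56 → 3
r = 51: 56 → 1
r = 55: 56 → 1
Cross-inversions: 7 + 6 + 6 + 4 + 3 + 1 + 1 = 28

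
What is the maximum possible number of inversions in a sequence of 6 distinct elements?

15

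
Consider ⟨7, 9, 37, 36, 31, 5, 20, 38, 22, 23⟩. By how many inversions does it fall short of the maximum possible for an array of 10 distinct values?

Maximum inversions for 10 distinct elements is C(10, 2) = 10·9/2 = 45.
Current inversions — for each element, count later smaller elements:
7: 1
9: 1
37: 6
36: 5
31: 4
5: 0
20: 0
38: 2
22: 0
23: 0
Current total: 1 + 1 + 6 + 5 + 4 + 0 + 0 + 2 + 0 + 0 = 19
Shortfall: 45 − 19 = 26

26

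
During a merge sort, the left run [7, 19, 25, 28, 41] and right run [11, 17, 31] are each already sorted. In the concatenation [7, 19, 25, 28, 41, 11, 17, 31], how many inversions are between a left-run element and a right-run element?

9

Count, for every r in R, how many entries of L exceed r:
r = 11: 19, 25, 28, 41 → 4
r = 17: 19, 25, 28, 41 → 4
r = 31: 41 → 1
Cross-inversions: 4 + 4 + 1 = 9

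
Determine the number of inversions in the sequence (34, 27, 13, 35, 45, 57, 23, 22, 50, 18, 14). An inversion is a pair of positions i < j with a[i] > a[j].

32 inversions

Sweep left to right; for each value list the smaller values that follow it:
34 → 27, 13, 23, 22, 18, 14 → 6
27 → 13, 23, 22, 18, 14 → 5
13 → none → 0
35 → 23, 22, 18, 14 → 4
45 → 23, 22, 18, 14 → 4
57 → 23, 22, 50, 18, 14 → 5
23 → 22, 18, 14 → 3
22 → 18, 14 → 2
50 → 18, 14 → 2
18 → 14 → 1
14 → none → 0
Sum: 6 + 5 + 0 + 4 + 4 + 5 + 3 + 2 + 2 + 1 + 0 = 32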